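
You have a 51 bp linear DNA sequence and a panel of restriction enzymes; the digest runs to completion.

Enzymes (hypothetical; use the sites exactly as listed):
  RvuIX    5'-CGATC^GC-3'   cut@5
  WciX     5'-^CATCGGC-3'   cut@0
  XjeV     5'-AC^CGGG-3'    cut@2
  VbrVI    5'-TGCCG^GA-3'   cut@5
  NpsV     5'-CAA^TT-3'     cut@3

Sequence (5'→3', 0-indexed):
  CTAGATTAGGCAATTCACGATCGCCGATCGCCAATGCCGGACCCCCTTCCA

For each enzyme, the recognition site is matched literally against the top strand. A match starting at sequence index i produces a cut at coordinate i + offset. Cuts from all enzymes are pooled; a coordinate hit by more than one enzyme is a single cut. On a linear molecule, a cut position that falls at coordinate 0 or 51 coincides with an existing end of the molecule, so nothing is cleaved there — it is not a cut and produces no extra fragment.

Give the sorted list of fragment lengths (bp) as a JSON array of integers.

[7,9,10,12,13]

Per-enzyme occurrences:
  RvuIX CGATCGC/5: at [17, 24] ⇒ [22, 29]
  WciX (CATCGGC, off=0): no sites
  XjeV (ACCGGG, off=2): no sites
  VbrVI TGCCGGA/5: at [34] ⇒ [39]
  NpsV CAATT/3: at [10] ⇒ [13]

All cut coordinates (distinct, sorted): [13, 22, 29, 39]

Fragments:
  [0,13): 13 bp
  [13,22): 9 bp
  [22,29): 7 bp
  [29,39): 10 bp
  [39,51): 12 bp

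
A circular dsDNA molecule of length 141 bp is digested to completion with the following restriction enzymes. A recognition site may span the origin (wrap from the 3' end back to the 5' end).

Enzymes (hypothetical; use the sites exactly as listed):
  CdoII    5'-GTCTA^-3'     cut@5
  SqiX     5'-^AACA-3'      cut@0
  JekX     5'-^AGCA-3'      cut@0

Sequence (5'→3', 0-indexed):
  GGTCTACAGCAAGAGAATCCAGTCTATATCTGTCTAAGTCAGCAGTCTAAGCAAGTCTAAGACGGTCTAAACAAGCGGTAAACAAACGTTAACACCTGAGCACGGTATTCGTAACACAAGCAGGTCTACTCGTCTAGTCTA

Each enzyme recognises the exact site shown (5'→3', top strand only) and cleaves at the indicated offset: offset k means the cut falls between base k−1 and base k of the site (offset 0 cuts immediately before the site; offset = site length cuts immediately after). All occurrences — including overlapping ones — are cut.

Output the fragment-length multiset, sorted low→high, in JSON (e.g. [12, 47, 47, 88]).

Scan for sites:
  CdoII GTCTA/5: at [1, 21, 31, 44, 54, 64, 123, 131, 136] ⇒ [0, 6, 26, 36, 49, 59, 69, 128, 136]
  SqiX AACA/0: at [69, 80, 90, 112] ⇒ [69, 80, 90, 112]
  JekX AGCA/0: at [7, 40, 49, 98, 118] ⇒ [7, 40, 49, 98, 118]

All cut coordinates (distinct, sorted): [0, 6, 7, 26, 36, 40, 49, 59, 69, 80, 90, 98, 112, 118, 128, 136]

Fragments:
  0→6: 6 bp
  6→7: 1 bp
  7→26: 19 bp
  26→36: 10 bp
  36→40: 4 bp
  40→49: 9 bp
  49→59: 10 bp
  59→69: 10 bp
  69→80: 11 bp
  80→90: 10 bp
  90→98: 8 bp
  98→112: 14 bp
  112→118: 6 bp
  118→128: 10 bp
  128→136: 8 bp
  136→0 (wrap): 141-136+0 = 5 bp

[1,4,5,6,6,8,8,9,10,10,10,10,10,11,14,19]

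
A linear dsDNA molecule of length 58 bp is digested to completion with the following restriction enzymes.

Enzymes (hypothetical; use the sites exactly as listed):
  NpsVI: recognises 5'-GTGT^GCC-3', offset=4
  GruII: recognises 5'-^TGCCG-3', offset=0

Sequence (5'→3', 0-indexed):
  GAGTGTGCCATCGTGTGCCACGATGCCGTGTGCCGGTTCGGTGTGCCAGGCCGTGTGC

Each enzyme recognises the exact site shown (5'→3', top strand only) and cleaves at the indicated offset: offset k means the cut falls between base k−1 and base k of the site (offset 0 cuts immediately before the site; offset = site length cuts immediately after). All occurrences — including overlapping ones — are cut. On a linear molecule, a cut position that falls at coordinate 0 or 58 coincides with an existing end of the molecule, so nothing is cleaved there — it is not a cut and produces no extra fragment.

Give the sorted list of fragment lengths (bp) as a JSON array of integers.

Scan for sites:
  NpsVI (GTGTGCC, off=4): starts [2, 12, 27, 40] → cuts [6, 16, 31, 44]
  GruII (TGCCG, off=0): starts [23, 30] → cuts [23, 30]

All cut coordinates (distinct, sorted): [6, 16, 23, 30, 31, 44]

Fragments:
  [0,6): 6 bp
  [6,16): 10 bp
  [16,23): 7 bp
  [23,30): 7 bp
  [30,31): 1 bp
  [31,44): 13 bp
  [44,58): 14 bp

[1,6,7,7,10,13,14]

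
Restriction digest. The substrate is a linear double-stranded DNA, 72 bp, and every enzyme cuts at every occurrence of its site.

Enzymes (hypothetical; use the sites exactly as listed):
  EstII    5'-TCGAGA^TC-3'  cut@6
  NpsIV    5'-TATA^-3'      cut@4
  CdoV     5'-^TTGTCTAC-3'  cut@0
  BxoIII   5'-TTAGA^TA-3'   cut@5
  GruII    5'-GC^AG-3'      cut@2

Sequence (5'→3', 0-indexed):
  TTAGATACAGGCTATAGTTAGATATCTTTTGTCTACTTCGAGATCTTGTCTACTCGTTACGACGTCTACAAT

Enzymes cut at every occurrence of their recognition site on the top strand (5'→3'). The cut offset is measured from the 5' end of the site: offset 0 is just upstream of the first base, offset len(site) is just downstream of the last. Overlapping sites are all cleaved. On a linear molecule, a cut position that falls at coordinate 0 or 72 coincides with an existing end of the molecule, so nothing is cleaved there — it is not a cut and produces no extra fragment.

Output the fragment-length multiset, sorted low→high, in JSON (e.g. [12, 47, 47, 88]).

[2,5,6,6,11,15,27]

Site scan:
  EstII (TCGAGATC, off=6): starts [37] → cuts [43]
  NpsIV (TATA, off=4): starts [12] → cuts [16]
  CdoV (TTGTCTAC, off=0): starts [28, 45] → cuts [28, 45]
  BxoIII (TTAGATA, off=5): starts [0, 17] → cuts [5, 22]
  GruII (GCAG, off=2): no sites

Pooled cuts: [5, 16, 22, 28, 43, 45]

Fragment lengths:
  [0,5): 5 bp
  [5,16): 11 bp
  [16,22): 6 bp
  [22,28): 6 bp
  [28,43): 15 bp
  [43,45): 2 bp
  [45,72): 27 bp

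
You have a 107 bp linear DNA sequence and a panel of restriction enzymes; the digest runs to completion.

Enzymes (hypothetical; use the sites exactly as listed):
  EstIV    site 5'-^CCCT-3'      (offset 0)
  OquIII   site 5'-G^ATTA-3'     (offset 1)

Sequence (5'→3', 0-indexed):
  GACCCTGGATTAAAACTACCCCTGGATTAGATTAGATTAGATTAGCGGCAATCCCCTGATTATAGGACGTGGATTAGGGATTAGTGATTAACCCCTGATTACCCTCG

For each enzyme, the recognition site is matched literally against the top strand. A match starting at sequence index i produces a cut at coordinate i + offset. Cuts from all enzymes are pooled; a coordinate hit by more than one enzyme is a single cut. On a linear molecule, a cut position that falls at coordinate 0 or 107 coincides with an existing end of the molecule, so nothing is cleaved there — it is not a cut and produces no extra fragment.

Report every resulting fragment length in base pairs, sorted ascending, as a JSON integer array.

Scan for sites:
  EstIV (CCCT, off=0): starts [2, 19, 53, 92, 101] → cuts [2, 19, 53, 92, 101]
  OquIII (GATTA, off=1): starts [7, 24, 29, 34, 39, 57, 71, 78, 85, 96] → cuts [8, 25, 30, 35, 40, 58, 72, 79, 86, 97]

All cut coordinates (distinct, sorted): [2, 8, 19, 25, 30, 35, 40, 53, 58, 72, 79, 86, 92, 97, 101]

Fragment lengths:
  [0,2): 2 bp
  [2,8): 6 bp
  [8,19): 11 bp
  [19,25): 6 bp
  [25,30): 5 bp
  [30,35): 5 bp
  [35,40): 5 bp
  [40,53): 13 bp
  [53,58): 5 bp
  [58,72): 14 bp
  [72,79): 7 bp
  [79,86): 7 bp
  [86,92): 6 bp
  [92,97): 5 bp
  [97,101): 4 bp
  [101,107): 6 bp

[2,4,5,5,5,5,5,6,6,6,6,7,7,11,13,14]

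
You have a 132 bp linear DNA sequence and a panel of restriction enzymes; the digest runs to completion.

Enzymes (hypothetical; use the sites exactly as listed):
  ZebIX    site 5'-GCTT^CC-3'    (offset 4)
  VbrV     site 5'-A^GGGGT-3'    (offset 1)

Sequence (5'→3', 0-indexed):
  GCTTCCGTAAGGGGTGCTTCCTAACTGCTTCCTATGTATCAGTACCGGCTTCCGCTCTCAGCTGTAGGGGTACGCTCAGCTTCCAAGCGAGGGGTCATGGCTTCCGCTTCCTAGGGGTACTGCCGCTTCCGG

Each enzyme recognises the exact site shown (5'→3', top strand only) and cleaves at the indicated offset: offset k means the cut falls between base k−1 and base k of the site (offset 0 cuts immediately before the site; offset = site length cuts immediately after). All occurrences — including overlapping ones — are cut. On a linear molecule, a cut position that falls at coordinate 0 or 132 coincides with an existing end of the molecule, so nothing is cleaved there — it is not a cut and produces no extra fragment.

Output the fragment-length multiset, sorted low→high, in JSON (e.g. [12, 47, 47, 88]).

Scan for sites:
  ZebIX GCTTCC/4: at [0, 15, 26, 47, 78, 99, 105, 124] ⇒ [4, 19, 30, 51, 82, 103, 109, 128]
  VbrV AGGGGT/1: at [9, 65, 89, 112] ⇒ [10, 66, 90, 113]

Pooled cuts: [4, 10, 19, 30, 51, 66, 82, 90, 103, 109, 113, 128]

Fragment lengths:
  [0,4): 4 bp
  [4,10): 6 bp
  [10,19): 9 bp
  [19,30): 11 bp
  [30,51): 21 bp
  [51,66): 15 bp
  [66,82): 16 bp
  [82,90): 8 bp
  [90,103): 13 bp
  [103,109): 6 bp
  [109,113): 4 bp
  [113,128): 15 bp
  [128,132): 4 bp

[4,4,4,6,6,8,9,11,13,15,15,16,21]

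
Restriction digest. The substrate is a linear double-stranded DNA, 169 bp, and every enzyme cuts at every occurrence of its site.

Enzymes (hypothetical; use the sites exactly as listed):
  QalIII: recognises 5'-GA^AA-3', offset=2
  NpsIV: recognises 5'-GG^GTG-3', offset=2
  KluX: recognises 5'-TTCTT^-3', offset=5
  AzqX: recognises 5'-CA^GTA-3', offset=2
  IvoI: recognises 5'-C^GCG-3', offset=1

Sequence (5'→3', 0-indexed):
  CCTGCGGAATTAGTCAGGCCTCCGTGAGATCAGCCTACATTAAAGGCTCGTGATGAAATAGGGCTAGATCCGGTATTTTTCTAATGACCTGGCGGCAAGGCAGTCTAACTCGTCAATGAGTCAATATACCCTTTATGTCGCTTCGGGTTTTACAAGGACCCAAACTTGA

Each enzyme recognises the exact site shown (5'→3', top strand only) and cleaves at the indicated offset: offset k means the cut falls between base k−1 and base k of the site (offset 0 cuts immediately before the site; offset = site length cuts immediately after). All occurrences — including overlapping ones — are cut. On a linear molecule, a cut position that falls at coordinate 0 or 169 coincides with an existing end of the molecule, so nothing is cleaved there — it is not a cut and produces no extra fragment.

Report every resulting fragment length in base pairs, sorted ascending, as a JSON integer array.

Per-enzyme occurrences:
  QalIII (GAAA, off=2): starts [54] → cuts [56]
  NpsIV (GGGTG, off=2): no sites
  KluX (TTCTT, off=5): no sites
  AzqX (CAGTA, off=2): no sites
  IvoI (CGCG, off=1): no sites

All cut coordinates (distinct, sorted): [56]

Fragment lengths:
  [0,56): 56 bp
  [56,169): 113 bp

[56,113]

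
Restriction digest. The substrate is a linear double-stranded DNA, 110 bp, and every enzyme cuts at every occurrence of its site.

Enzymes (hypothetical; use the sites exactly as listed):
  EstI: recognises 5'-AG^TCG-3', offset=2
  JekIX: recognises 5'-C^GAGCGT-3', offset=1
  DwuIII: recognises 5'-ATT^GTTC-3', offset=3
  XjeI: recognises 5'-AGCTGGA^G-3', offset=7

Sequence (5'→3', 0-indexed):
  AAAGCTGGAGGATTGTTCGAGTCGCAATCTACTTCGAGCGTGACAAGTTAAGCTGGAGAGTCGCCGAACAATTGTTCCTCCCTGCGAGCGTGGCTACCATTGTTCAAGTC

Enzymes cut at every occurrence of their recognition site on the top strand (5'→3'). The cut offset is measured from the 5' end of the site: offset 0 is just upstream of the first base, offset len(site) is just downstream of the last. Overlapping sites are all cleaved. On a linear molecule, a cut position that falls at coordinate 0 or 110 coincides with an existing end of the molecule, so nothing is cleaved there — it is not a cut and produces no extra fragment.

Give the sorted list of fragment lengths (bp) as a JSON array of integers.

[3,5,7,9,9,12,13,14,16,22]

Site scan:
  EstI AGTCG/2: at [19, 58] ⇒ [21, 60]
  JekIX CGAGCGT/1: at [34, 84] ⇒ [35, 85]
  DwuIII ATTGTTC/3: at [11, 70, 98] ⇒ [14, 73, 101]
  XjeI AGCTGGAG/7: at [2, 50] ⇒ [9, 57]

Pooled cuts: [9, 14, 21, 35, 57, 60, 73, 85, 101]

Fragments:
  [0,9): 9 bp
  [9,14): 5 bp
  [14,21): 7 bp
  [21,35): 14 bp
  [35,57): 22 bp
  [57,60): 3 bp
  [60,73): 13 bp
  [73,85): 12 bp
  [85,101): 16 bp
  [101,110): 9 bp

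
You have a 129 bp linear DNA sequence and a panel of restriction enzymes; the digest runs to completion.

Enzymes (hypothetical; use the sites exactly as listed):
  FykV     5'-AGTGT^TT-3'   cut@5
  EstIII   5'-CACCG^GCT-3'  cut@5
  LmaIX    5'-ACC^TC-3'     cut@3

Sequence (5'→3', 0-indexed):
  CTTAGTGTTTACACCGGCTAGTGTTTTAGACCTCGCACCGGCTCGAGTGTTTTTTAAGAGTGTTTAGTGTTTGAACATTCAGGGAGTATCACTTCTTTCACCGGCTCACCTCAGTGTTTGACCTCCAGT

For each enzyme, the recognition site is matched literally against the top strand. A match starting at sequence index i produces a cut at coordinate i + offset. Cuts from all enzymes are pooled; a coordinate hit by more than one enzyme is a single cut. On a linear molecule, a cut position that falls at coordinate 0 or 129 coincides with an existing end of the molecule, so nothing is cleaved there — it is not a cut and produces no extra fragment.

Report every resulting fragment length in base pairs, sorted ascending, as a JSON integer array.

[6,6,7,7,7,8,8,8,8,8,10,13,33]

Site scan:
  FykV AGTGTTT/5: at [3, 19, 45, 58, 65, 112] ⇒ [8, 24, 50, 63, 70, 117]
  EstIII CACCGGCT/5: at [11, 35, 98] ⇒ [16, 40, 103]
  LmaIX ACCTC/3: at [29, 107, 120] ⇒ [32, 110, 123]

All cut coordinates (distinct, sorted): [8, 16, 24, 32, 40, 50, 63, 70, 103, 110, 117, 123]

Fragment lengths:
  [0,8): 8 bp
  [8,16): 8 bp
  [16,24): 8 bp
  [24,32): 8 bp
  [32,40): 8 bp
  [40,50): 10 bp
  [50,63): 13 bp
  [63,70): 7 bp
  [70,103): 33 bp
  [103,110): 7 bp
  [110,117): 7 bp
  [117,123): 6 bp
  [123,129): 6 bp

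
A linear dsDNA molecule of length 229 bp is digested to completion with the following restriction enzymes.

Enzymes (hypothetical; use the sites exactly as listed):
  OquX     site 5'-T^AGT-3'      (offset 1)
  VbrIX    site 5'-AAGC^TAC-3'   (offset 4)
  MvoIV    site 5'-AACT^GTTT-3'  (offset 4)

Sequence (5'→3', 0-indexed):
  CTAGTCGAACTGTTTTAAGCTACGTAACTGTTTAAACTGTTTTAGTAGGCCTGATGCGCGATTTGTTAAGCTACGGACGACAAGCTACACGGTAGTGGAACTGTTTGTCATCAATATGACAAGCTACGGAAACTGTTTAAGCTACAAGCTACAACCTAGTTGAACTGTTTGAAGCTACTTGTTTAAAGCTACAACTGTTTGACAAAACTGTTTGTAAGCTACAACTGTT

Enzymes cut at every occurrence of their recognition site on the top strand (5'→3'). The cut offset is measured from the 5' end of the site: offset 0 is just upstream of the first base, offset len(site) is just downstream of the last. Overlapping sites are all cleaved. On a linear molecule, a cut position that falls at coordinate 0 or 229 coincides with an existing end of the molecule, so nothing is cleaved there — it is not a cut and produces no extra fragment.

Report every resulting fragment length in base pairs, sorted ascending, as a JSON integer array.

Site scan:
  OquX (TAGT, off=1): starts [1, 42, 92, 156] → cuts [2, 43, 93, 157]
  VbrIX (AAGCTAC, off=4): starts [16, 67, 81, 120, 138, 145, 171, 185, 215] → cuts [20, 71, 85, 124, 142, 149, 175, 189, 219]
  MvoIV (AACTGTTT, off=4): starts [7, 25, 34, 98, 130, 162, 192, 205] → cuts [11, 29, 38, 102, 134, 166, 196, 209]

Pooled cuts: [2, 11, 20, 29, 38, 43, 71, 85, 93, 102, 124, 134, 142, 149, 157, 166, 175, 189, 196, 209, 219]

Fragment lengths:
  [0,2): 2 bp
  [2,11): 9 bp
  [11,20): 9 bp
  [20,29): 9 bp
  [29,38): 9 bp
  [38,43): 5 bp
  [43,71): 28 bp
  [71,85): 14 bp
  [85,93): 8 bp
  [93,102): 9 bp
  [102,124): 22 bp
  [124,134): 10 bp
  [134,142): 8 bp
  [142,149): 7 bp
  [149,157): 8 bp
  [157,166): 9 bp
  [166,175): 9 bp
  [175,189): 14 bp
  [189,196): 7 bp
  [196,209): 13 bp
  [209,219): 10 bp
  [219,229): 10 bp

[2,5,7,7,8,8,8,9,9,9,9,9,9,9,10,10,10,13,14,14,22,28]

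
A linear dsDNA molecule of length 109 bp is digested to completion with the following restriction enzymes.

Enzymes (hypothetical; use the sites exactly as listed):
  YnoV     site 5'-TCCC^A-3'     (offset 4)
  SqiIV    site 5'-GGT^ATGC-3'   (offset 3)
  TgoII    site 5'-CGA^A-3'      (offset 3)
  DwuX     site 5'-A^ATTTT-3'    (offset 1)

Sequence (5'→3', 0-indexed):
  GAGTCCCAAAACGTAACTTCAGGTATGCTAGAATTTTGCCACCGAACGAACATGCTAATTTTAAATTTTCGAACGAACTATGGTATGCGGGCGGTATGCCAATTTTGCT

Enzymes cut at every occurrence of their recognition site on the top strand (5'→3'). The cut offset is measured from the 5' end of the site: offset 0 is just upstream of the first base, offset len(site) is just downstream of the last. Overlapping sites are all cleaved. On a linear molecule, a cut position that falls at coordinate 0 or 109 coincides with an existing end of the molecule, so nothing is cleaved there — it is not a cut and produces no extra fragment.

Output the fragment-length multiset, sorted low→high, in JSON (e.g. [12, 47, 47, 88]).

[4,4,6,7,7,8,8,8,8,8,11,13,17]

Scan for sites:
  YnoV TCCCA/4: at [3] ⇒ [7]
  SqiIV GGTATGC/3: at [21, 81, 92] ⇒ [24, 84, 95]
  TgoII CGAA/3: at [42, 46, 69, 73] ⇒ [45, 49, 72, 76]
  DwuX AATTTT/1: at [31, 56, 63, 100] ⇒ [32, 57, 64, 101]

All cut coordinates (distinct, sorted): [7, 24, 32, 45, 49, 57, 64, 72, 76, 84, 95, 101]

Fragments:
  [0,7): 7 bp
  [7,24): 17 bp
  [24,32): 8 bp
  [32,45): 13 bp
  [45,49): 4 bp
  [49,57): 8 bp
  [57,64): 7 bp
  [64,72): 8 bp
  [72,76): 4 bp
  [76,84): 8 bp
  [84,95): 11 bp
  [95,101): 6 bp
  [101,109): 8 bp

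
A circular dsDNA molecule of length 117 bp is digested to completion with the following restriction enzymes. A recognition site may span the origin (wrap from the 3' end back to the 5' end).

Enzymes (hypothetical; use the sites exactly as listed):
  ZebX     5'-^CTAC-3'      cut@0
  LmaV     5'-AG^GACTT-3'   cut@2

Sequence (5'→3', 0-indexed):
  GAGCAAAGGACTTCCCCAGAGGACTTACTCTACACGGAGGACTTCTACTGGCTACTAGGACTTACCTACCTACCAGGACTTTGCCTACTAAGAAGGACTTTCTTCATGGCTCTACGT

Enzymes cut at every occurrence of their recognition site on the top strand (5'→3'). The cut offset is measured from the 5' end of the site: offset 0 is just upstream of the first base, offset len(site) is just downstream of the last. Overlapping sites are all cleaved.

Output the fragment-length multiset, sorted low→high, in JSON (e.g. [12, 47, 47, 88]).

Site scan:
  ZebX (CTAC, off=0): starts [29, 44, 51, 65, 69, 84, 111] → cuts [29, 44, 51, 65, 69, 84, 111]
  LmaV (AGGACTT, off=2): starts [6, 19, 37, 56, 74, 93] → cuts [8, 21, 39, 58, 76, 95]

Pooled cuts: [8, 21, 29, 39, 44, 51, 58, 65, 69, 76, 84, 95, 111]

Fragments:
  8→21: 13 bp
  21→29: 8 bp
  29→39: 10 bp
  39→44: 5 bp
  44→51: 7 bp
  51→58: 7 bp
  58→65: 7 bp
  65→69: 4 bp
  69→76: 7 bp
  76→84: 8 bp
  84→95: 11 bp
  95→111: 16 bp
  111→8 (wrap): 117-111+8 = 14 bp

[4,5,7,7,7,7,8,8,10,11,13,14,16]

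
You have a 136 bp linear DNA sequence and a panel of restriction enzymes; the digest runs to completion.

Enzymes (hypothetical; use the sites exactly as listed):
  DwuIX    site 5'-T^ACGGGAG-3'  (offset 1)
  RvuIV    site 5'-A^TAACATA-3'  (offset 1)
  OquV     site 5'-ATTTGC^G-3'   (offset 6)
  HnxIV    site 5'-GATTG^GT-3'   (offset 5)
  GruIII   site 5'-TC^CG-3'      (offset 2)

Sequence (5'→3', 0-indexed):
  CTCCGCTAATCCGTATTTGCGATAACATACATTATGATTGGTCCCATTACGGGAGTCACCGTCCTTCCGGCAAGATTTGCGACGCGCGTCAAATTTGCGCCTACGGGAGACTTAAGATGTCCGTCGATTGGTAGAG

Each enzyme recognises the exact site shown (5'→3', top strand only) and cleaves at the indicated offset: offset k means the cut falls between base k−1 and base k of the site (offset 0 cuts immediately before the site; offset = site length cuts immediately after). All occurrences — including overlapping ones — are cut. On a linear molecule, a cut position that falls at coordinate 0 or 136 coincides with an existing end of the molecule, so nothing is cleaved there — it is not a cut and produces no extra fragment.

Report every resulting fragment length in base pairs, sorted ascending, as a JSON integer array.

[2,3,4,6,8,8,9,9,13,18,18,19,19]

Site scan:
  DwuIX (TACGGGAG, off=1): starts [47, 101] → cuts [48, 102]
  RvuIV (ATAACATA, off=1): starts [21] → cuts [22]
  OquV (ATTTGCG, off=6): starts [14, 74, 92] → cuts [20, 80, 98]
  HnxIV (GATTGGT, off=5): starts [35, 125] → cuts [40, 130]
  GruIII (TCCG, off=2): starts [1, 9, 65, 119] → cuts [3, 11, 67, 121]

Pooled cuts: [3, 11, 20, 22, 40, 48, 67, 80, 98, 102, 121, 130]

Fragment lengths:
  [0,3): 3 bp
  [3,11): 8 bp
  [11,20): 9 bp
  [20,22): 2 bp
  [22,40): 18 bp
  [40,48): 8 bp
  [48,67): 19 bp
  [67,80): 13 bp
  [80,98): 18 bp
  [98,102): 4 bp
  [102,121): 19 bp
  [121,130): 9 bp
  [130,136): 6 bp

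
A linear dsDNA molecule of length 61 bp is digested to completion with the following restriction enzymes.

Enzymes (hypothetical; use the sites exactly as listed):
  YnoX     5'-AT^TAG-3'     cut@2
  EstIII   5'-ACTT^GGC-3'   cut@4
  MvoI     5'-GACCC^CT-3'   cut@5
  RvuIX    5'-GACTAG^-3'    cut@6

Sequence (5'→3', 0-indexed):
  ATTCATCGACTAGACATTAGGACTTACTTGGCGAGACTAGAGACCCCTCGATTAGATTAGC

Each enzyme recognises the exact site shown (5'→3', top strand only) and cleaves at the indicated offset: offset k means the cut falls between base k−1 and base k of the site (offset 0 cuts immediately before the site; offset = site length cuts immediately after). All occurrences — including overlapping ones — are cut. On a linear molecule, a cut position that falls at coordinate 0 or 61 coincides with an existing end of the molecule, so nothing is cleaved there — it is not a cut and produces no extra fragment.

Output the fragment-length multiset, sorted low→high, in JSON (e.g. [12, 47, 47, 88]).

Site scan:
  YnoX (ATTAG, off=2): starts [15, 50, 55] → cuts [17, 52, 57]
  EstIII (ACTTGGC, off=4): starts [25] → cuts [29]
  MvoI (GACCCCT, off=5): starts [41] → cuts [46]
  RvuIX (GACTAG, off=6): starts [7, 34] → cuts [13, 40]

All cut coordinates (distinct, sorted): [13, 17, 29, 40, 46, 52, 57]

Fragments:
  [0,13): 13 bp
  [13,17): 4 bp
  [17,29): 12 bp
  [29,40): 11 bp
  [40,46): 6 bp
  [46,52): 6 bp
  [52,57): 5 bp
  [57,61): 4 bp

[4,4,5,6,6,11,12,13]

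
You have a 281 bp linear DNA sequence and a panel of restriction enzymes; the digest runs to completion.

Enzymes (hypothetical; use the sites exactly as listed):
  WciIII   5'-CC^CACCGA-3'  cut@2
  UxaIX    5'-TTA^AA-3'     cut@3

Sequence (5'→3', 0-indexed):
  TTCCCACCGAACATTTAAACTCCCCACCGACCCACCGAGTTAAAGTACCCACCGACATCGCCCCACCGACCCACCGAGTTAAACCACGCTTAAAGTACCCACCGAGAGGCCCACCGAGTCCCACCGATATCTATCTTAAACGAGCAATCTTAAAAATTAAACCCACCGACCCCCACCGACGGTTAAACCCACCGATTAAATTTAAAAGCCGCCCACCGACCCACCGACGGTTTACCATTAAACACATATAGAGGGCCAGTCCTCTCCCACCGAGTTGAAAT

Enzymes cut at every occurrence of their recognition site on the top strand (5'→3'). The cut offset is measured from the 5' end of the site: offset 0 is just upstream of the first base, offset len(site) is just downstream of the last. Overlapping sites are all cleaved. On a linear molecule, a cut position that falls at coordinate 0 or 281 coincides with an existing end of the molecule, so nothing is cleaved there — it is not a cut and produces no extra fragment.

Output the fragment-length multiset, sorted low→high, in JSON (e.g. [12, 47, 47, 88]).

[4,4,4,6,7,7,7,7,8,8,8,9,9,10,10,10,10,11,12,12,13,14,14,14,17,19,27]

Site scan:
  WciIII (CCCACCGA, off=2): starts [2, 22, 30, 47, 61, 69, 97, 109, 119, 161, 171, 187, 211, 219, 265] → cuts [4, 24, 32, 49, 63, 71, 99, 111, 121, 163, 173, 189, 213, 221, 267]
  UxaIX (TTAAA, off=3): starts [14, 39, 78, 89, 135, 149, 156, 182, 195, 201, 237] → cuts [17, 42, 81, 92, 138, 152, 159, 185, 198, 204, 240]

Pooled cuts: [4, 17, 24, 32, 42, 49, 63, 71, 81, 92, 99, 111, 121, 138, 152, 159, 163, 173, 185, 189, 198, 204, 213, 221, 240, 267]

Fragments:
  [0,4): 4 bp
  [4,17): 13 bp
  [17,24): 7 bp
  [24,32): 8 bp
  [32,42): 10 bp
  [42,49): 7 bp
  [49,63): 14 bp
  [63,71): 8 bp
  [71,81): 10 bp
  [81,92): 11 bp
  [92,99): 7 bp
  [99,111): 12 bp
  [111,121): 10 bp
  [121,138): 17 bp
  [138,152): 14 bp
  [152,159): 7 bp
  [159,163): 4 bp
  [163,173): 10 bp
  [173,185): 12 bp
  [185,189): 4 bp
  [189,198): 9 bp
  [198,204): 6 bp
  [204,213): 9 bp
  [213,221): 8 bp
  [221,240): 19 bp
  [240,267): 27 bp
  [267,281): 14 bp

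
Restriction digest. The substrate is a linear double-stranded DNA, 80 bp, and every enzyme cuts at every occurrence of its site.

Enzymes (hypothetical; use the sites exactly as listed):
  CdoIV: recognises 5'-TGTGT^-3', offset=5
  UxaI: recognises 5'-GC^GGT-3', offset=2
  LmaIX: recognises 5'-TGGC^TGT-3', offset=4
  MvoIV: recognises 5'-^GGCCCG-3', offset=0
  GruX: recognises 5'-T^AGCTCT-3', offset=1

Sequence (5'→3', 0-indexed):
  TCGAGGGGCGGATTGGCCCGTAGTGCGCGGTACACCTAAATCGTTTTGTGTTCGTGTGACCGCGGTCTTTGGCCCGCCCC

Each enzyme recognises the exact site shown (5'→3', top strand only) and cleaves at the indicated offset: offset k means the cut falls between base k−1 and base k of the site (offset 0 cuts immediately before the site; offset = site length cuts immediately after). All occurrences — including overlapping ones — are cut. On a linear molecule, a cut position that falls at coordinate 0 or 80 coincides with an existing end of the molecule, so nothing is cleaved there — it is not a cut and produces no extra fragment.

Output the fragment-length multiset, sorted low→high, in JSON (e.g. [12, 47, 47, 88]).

Per-enzyme occurrences:
  CdoIV (TGTGT, off=5): starts [46] → cuts [51]
  UxaI (GCGGT, off=2): starts [26, 61] → cuts [28, 63]
  LmaIX (TGGCTGT, off=4): no sites
  MvoIV (GGCCCG, off=0): starts [14, 70] → cuts [14, 70]
  GruX (TAGCTCT, off=1): no sites

All cut coordinates (distinct, sorted): [14, 28, 51, 63, 70]

Fragments:
  [0,14): 14 bp
  [14,28): 14 bp
  [28,51): 23 bp
  [51,63): 12 bp
  [63,70): 7 bp
  [70,80): 10 bp

[7,10,12,14,14,23]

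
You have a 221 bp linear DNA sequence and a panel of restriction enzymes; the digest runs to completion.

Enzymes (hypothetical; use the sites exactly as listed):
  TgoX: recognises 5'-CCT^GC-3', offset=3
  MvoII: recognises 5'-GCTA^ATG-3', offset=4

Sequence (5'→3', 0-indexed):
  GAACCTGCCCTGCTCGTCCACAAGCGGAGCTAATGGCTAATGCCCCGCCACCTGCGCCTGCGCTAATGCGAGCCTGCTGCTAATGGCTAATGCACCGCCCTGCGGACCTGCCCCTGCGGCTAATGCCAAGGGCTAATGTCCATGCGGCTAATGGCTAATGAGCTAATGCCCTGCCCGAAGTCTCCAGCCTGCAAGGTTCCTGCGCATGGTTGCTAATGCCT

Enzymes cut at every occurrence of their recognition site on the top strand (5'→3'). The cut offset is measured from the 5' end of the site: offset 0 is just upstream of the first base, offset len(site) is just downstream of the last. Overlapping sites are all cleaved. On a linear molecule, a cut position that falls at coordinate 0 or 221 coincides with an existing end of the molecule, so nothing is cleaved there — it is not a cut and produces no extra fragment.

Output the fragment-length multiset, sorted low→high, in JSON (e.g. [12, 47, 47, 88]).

Per-enzyme occurrences:
  TgoX (CCTGC, off=3): starts [3, 8, 50, 56, 72, 98, 106, 112, 169, 187, 198] → cuts [6, 11, 53, 59, 75, 101, 109, 115, 172, 190, 201]
  MvoII (GCTAATG, off=4): starts [28, 35, 61, 78, 85, 118, 131, 146, 153, 161, 211] → cuts [32, 39, 65, 82, 89, 122, 135, 150, 157, 165, 215]

Pooled cuts: [6, 11, 32, 39, 53, 59, 65, 75, 82, 89, 101, 109, 115, 122, 135, 150, 157, 165, 172, 190, 201, 215]

Fragments:
  [0,6): 6 bp
  [6,11): 5 bp
  [11,32): 21 bp
  [32,39): 7 bp
  [39,53): 14 bp
  [53,59): 6 bp
  [59,65): 6 bp
  [65,75): 10 bp
  [75,82): 7 bp
  [82,89): 7 bp
  [89,101): 12 bp
  [101,109): 8 bp
  [109,115): 6 bp
  [115,122): 7 bp
  [122,135): 13 bp
  [135,150): 15 bp
  [150,157): 7 bp
  [157,165): 8 bp
  [165,172): 7 bp
  [172,190): 18 bp
  [190,201): 11 bp
  [201,215): 14 bp
  [215,221): 6 bp

[5,6,6,6,6,6,7,7,7,7,7,7,8,8,10,11,12,13,14,14,15,18,21]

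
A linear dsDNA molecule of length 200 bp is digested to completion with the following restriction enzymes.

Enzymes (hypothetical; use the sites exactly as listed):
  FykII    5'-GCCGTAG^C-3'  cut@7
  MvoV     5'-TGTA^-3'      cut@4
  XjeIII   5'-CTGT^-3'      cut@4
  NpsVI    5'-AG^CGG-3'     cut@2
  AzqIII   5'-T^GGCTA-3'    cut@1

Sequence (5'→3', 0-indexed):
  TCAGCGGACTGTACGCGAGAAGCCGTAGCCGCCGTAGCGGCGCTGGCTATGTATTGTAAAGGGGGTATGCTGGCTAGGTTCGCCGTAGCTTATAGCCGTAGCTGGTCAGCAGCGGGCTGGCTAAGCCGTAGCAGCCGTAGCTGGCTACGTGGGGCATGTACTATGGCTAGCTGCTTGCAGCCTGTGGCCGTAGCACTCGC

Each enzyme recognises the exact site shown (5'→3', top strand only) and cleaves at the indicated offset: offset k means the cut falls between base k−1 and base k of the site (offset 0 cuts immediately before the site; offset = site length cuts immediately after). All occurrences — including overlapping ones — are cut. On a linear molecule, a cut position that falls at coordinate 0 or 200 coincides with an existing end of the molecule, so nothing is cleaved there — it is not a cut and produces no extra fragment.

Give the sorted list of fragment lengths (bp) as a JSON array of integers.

Per-enzyme occurrences:
  FykII GCCGTAGC/7: at [21, 30, 81, 94, 124, 133, 186] ⇒ [28, 37, 88, 101, 131, 140, 193]
  MvoV TGTA/4: at [9, 49, 54, 156] ⇒ [13, 53, 58, 160]
  XjeIII CTGT/4: at [8, 181] ⇒ [12, 185]
  NpsVI AGCGG/2: at [2, 35, 110] ⇒ [4, 37, 112]
  AzqIII TGGCTA/1: at [43, 70, 117, 141, 163] ⇒ [44, 71, 118, 142, 164]

All cut coordinates (distinct, sorted): [4, 12, 13, 28, 37, 44, 53, 58, 71, 88, 101, 112, 118, 131, 140, 142, 160, 164, 185, 193]

Fragments:
  [0,4): 4 bp
  [4,12): 8 bp
  [12,13): 1 bp
  [13,28): 15 bp
  [28,37): 9 bp
  [37,44): 7 bp
  [44,53): 9 bp
  [53,58): 5 bp
  [58,71): 13 bp
  [71,88): 17 bp
  [88,101): 13 bp
  [101,112): 11 bp
  [112,118): 6 bp
  [118,131): 13 bp
  [131,140): 9 bp
  [140,142): 2 bp
  [142,160): 18 bp
  [160,164): 4 bp
  [164,185): 21 bp
  [185,193): 8 bp
  [193,200): 7 bp

[1,2,4,4,5,6,7,7,8,8,9,9,9,11,13,13,13,15,17,18,21]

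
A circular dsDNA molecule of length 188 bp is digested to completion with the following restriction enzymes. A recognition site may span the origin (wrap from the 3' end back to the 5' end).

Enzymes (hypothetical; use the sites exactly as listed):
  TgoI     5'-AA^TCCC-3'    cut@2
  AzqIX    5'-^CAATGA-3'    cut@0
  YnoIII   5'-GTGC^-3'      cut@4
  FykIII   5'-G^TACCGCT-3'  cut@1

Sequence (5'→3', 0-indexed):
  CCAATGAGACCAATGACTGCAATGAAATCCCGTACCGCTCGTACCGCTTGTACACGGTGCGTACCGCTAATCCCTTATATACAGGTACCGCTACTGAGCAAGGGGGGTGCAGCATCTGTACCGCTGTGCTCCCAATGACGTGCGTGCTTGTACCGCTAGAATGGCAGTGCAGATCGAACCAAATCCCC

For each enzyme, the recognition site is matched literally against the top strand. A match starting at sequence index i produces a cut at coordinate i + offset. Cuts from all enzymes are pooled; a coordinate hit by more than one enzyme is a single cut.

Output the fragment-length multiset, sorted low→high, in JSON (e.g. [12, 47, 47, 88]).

[1,3,3,4,5,6,8,8,9,9,9,9,11,11,13,15,19,20,25]

Site scan:
  TgoI (AATCCC, off=2): starts [25, 68, 181] → cuts [27, 70, 183]
  AzqIX (CAATGA, off=0): starts [1, 10, 19, 132] → cuts [1, 10, 19, 132]
  YnoIII (GTGC, off=4): starts [56, 106, 125, 139, 143, 166] → cuts [60, 110, 129, 143, 147, 170]
  FykIII (GTACCGCT, off=1): starts [31, 40, 60, 84, 117, 149] → cuts [32, 41, 61, 85, 118, 150]

Pooled cuts: [1, 10, 19, 27, 32, 41, 60, 61, 70, 85, 110, 118, 129, 132, 143, 147, 150, 170, 183]

Fragment lengths:
  1→10: 9 bp
  10→19: 9 bp
  19→27: 8 bp
  27→32: 5 bp
  32→41: 9 bp
  41→60: 19 bp
  60→61: 1 bp
  61→70: 9 bp
  70→85: 15 bp
  85→110: 25 bp
  110→118: 8 bp
  118→129: 11 bp
  129→132: 3 bp
  132→143: 11 bp
  143→147: 4 bp
  147→150: 3 bp
  150→170: 20 bp
  170→183: 13 bp
  183→1 (wrap): 188-183+1 = 6 bp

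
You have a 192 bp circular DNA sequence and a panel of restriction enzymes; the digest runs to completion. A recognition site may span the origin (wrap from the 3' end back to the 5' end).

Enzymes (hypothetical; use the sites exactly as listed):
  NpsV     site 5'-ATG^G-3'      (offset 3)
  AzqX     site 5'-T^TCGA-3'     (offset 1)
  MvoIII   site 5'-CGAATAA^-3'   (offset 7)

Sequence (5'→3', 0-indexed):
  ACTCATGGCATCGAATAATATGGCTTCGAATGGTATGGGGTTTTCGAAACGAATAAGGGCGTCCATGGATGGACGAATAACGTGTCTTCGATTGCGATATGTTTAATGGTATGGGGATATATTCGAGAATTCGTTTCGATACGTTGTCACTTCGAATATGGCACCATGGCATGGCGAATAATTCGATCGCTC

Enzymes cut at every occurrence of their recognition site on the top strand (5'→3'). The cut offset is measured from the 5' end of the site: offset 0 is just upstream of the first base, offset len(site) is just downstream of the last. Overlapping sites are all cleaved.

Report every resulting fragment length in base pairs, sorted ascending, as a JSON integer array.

Scan for sites:
  NpsV (ATGG, off=3): starts [4, 19, 29, 34, 64, 68, 105, 110, 157, 165, 170] → cuts [7, 22, 32, 37, 67, 71, 108, 113, 160, 168, 173]
  AzqX (TTCGA, off=1): starts [24, 42, 86, 121, 134, 150, 181] → cuts [25, 43, 87, 122, 135, 151, 182]
  MvoIII (CGAATAA, off=7): starts [11, 49, 73, 174] → cuts [18, 56, 80, 181]

All cut coordinates (distinct, sorted): [7, 18, 22, 25, 32, 37, 43, 56, 67, 71, 80, 87, 108, 113, 122, 135, 151, 160, 168, 173, 181, 182]

Fragments:
  7→18: 11 bp
  18→22: 4 bp
  22→25: 3 bp
  25→32: 7 bp
  32→37: 5 bp
  37→43: 6 bp
  43→56: 13 bp
  56→67: 11 bp
  67→71: 4 bp
  71→80: 9 bp
  80→87: 7 bp
  87→108: 21 bp
  108→113: 5 bp
  113→122: 9 bp
  122→135: 13 bp
  135→151: 16 bp
  151→160: 9 bp
  160→168: 8 bp
  168→173: 5 bp
  173→181: 8 bp
  181→182: 1 bp
  182→7 (wrap): 192-182+7 = 17 bp

[1,3,4,4,5,5,5,6,7,7,8,8,9,9,9,11,11,13,13,16,17,21]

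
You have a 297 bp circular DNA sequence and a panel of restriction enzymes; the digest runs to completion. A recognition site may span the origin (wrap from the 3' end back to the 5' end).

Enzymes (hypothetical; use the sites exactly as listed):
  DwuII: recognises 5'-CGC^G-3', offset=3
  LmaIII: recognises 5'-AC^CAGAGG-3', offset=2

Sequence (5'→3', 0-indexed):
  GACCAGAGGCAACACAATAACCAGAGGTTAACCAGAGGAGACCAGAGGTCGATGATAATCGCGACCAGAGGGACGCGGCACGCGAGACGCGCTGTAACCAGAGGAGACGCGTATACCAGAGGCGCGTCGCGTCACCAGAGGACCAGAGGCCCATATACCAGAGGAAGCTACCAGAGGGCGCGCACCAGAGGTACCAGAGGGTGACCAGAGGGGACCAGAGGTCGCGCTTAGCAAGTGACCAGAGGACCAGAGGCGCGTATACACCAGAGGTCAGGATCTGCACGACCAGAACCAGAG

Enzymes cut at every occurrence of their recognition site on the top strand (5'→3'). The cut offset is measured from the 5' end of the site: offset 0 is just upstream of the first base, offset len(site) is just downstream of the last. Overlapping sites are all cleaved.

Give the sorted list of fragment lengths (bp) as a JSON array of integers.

[3,4,5,5,6,7,7,8,8,8,8,8,9,9,9,10,10,10,10,11,11,11,12,13,14,15,18,20,28]

Site scan:
  DwuII (CGCG, off=3): starts [59, 73, 80, 87, 107, 122, 127, 178, 222, 253] → cuts [62, 76, 83, 90, 110, 125, 130, 181, 225, 256]
  LmaIII (ACCAGAGG, off=2): starts [1, 19, 30, 40, 63, 96, 114, 133, 141, 156, 169, 183, 192, 203, 213, 237, 245, 262, 290] → cuts [3, 21, 32, 42, 65, 98, 116, 135, 143, 158, 171, 185, 194, 205, 215, 239, 247, 264, 292]

All cut coordinates (distinct, sorted): [3, 21, 32, 42, 62, 65, 76, 83, 90, 98, 110, 116, 125, 130, 135, 143, 158, 171, 181, 185, 194, 205, 215, 225, 239, 247, 256, 264, 292]

Fragments:
  3→21: 18 bp
  21→32: 11 bp
  32→42: 10 bp
  42→62: 20 bp
  62→65: 3 bp
  65→76: 11 bp
  76→83: 7 bp
  83→90: 7 bp
  90→98: 8 bp
  98→110: 12 bp
  110→116: 6 bp
  116→125: 9 bp
  125→130: 5 bp
  130→135: 5 bp
  135→143: 8 bp
  143→158: 15 bp
  158→171: 13 bp
  171→181: 10 bp
  181→185: 4 bp
  185→194: 9 bp
  194→205: 11 bp
  205→215: 10 bp
  215→225: 10 bp
  225→239: 14 bp
  239→247: 8 bp
  247→256: 9 bp
  256→264: 8 bp
  264→292: 28 bp
  292→3 (wrap): 297-292+3 = 8 bp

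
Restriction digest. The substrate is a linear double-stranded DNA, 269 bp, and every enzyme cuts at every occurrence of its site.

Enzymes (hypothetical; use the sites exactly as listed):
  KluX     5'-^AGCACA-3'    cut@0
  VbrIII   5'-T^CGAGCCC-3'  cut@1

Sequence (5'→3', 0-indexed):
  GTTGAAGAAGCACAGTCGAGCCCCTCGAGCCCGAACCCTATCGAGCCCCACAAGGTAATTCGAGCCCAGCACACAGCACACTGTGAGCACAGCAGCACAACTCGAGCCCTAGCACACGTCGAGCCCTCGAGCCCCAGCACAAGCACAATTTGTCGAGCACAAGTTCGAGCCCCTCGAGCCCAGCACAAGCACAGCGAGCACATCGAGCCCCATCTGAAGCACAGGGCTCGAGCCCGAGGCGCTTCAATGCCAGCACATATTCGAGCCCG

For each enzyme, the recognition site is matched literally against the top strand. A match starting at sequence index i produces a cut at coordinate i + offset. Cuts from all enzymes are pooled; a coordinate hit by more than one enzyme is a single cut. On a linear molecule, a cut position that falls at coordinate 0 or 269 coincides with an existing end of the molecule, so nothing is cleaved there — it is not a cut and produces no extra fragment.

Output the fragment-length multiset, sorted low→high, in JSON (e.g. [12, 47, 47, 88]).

Site scan:
  KluX AGCACA/0: at [8, 67, 74, 85, 93, 110, 135, 141, 155, 181, 187, 196, 217, 251] ⇒ [8, 67, 74, 85, 93, 110, 135, 141, 155, 181, 187, 196, 217, 251]
  VbrIII TCGAGCCC/1: at [15, 24, 40, 59, 101, 118, 126, 164, 173, 202, 227, 260] ⇒ [16, 25, 41, 60, 102, 119, 127, 165, 174, 203, 228, 261]

All cut coordinates (distinct, sorted): [8, 16, 25, 41, 60, 67, 74, 85, 93, 102, 110, 119, 127, 135, 141, 155, 165, 174, 181, 187, 196, 203, 217, 228, 251, 261]

Fragments:
  [0,8): 8 bp
  [8,16): 8 bp
  [16,25): 9 bp
  [25,41): 16 bp
  [41,60): 19 bp
  [60,67): 7 bp
  [67,74): 7 bp
  [74,85): 11 bp
  [85,93): 8 bp
  [93,102): 9 bp
  [102,110): 8 bp
  [110,119): 9 bp
  [119,127): 8 bp
  [127,135): 8 bp
  [135,141): 6 bp
  [141,155): 14 bp
  [155,165): 10 bp
  [165,174): 9 bp
  [174,181): 7 bp
  [181,187): 6 bp
  [187,196): 9 bp
  [196,203): 7 bp
  [203,217): 14 bp
  [217,228): 11 bp
  [228,251): 23 bp
  [251,261): 10 bp
  [261,269): 8 bp

[6,6,7,7,7,7,8,8,8,8,8,8,8,9,9,9,9,9,10,10,11,11,14,14,16,19,23]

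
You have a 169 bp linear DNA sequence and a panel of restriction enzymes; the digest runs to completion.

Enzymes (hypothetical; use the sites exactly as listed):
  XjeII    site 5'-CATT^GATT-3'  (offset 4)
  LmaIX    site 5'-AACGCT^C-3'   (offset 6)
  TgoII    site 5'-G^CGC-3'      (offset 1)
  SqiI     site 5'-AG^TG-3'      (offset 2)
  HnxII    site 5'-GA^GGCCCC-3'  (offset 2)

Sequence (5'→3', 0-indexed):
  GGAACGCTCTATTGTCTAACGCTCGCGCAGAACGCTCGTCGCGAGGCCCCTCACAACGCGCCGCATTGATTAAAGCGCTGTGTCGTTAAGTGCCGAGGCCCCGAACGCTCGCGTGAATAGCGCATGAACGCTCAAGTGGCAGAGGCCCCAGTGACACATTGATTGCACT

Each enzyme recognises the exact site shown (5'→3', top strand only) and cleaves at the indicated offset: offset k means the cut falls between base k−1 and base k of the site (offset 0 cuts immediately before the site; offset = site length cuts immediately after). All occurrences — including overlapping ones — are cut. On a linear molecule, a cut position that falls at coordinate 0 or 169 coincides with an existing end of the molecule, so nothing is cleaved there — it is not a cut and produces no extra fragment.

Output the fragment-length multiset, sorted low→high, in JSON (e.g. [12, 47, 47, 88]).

[2,4,6,7,8,8,8,8,9,9,9,11,11,12,13,14,15,15]

Scan for sites:
  XjeII CATTGATT/4: at [63, 156] ⇒ [67, 160]
  LmaIX AACGCTC/6: at [2, 17, 30, 103, 126] ⇒ [8, 23, 36, 109, 132]
  TgoII GCGC/1: at [24, 57, 74, 119] ⇒ [25, 58, 75, 120]
  SqiI AGTG/2: at [88, 134, 149] ⇒ [90, 136, 151]
  HnxII GAGGCCCC/2: at [42, 94, 141] ⇒ [44, 96, 143]

Pooled cuts: [8, 23, 25, 36, 44, 58, 67, 75, 90, 96, 109, 120, 132, 136, 143, 151, 160]

Fragments:
  [0,8): 8 bp
  [8,23): 15 bp
  [23,25): 2 bp
  [25,36): 11 bp
  [36,44): 8 bp
  [44,58): 14 bp
  [58,67): 9 bp
  [67,75): 8 bp
  [75,90): 15 bp
  [90,96): 6 bp
  [96,109): 13 bp
  [109,120): 11 bp
  [120,132): 12 bp
  [132,136): 4 bp
  [136,143): 7 bp
  [143,151): 8 bp
  [151,160): 9 bp
  [160,169): 9 bp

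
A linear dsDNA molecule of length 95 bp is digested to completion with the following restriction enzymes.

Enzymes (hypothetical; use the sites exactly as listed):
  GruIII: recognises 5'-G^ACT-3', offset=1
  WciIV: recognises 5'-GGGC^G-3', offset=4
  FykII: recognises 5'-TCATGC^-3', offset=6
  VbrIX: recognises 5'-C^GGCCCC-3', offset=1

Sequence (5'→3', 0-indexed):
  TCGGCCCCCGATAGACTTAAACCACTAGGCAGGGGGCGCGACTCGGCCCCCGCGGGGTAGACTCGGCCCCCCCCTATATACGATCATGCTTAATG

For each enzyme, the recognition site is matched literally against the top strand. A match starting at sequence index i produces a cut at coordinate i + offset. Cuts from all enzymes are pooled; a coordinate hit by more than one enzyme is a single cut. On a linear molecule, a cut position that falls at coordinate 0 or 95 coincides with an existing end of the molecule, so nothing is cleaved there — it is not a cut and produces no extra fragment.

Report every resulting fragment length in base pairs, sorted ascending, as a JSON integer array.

[2,3,4,4,6,12,16,23,25]

Scan for sites:
  GruIII GACT/1: at [13, 39, 59] ⇒ [14, 40, 60]
  WciIV GGGCG/4: at [33] ⇒ [37]
  FykII TCATGC/6: at [83] ⇒ [89]
  VbrIX CGGCCCC/1: at [1, 43, 63] ⇒ [2, 44, 64]

All cut coordinates (distinct, sorted): [2, 14, 37, 40, 44, 60, 64, 89]

Fragment lengths:
  [0,2): 2 bp
  [2,14): 12 bp
  [14,37): 23 bp
  [37,40): 3 bp
  [40,44): 4 bp
  [44,60): 16 bp
  [60,64): 4 bp
  [64,89): 25 bp
  [89,95): 6 bp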